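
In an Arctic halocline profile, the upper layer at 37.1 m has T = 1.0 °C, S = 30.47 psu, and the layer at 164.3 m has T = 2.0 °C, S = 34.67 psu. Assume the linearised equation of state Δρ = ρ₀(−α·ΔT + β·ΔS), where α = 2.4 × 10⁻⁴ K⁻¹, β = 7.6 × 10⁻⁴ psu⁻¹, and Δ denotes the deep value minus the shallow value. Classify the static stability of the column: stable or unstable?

ΔT = 2.0 − 1.0 = +1.0 K and ΔS = 34.67 − 30.47 = +4.20 psu (deep − shallow).
−αΔT = -2.40 × 10⁻⁴; βΔS = 3.192 × 10⁻³; sum Δρ/ρ₀ = 2.952 × 10⁻³.
Δρ/ρ₀ > 0, so Δρ > 0: deeper water is denser → statically stable.

stable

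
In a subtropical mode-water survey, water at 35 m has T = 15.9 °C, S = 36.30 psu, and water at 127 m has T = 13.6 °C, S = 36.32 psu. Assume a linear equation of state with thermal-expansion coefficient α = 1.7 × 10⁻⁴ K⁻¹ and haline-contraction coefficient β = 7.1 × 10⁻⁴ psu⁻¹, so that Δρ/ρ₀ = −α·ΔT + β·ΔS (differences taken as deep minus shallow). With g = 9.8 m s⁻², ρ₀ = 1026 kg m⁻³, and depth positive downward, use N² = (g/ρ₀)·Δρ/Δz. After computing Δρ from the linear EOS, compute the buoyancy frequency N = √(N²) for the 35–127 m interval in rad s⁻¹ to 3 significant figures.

ΔT = -2.3 K, ΔS = +0.02 psu (deep − shallow).
Δρ/ρ₀ = −αΔT + βΔS = 3.91 × 10⁻⁴ + 1.42 × 10⁻⁵ = 4.052 × 10⁻⁴, so Δρ ≈ 0.4157 kg m⁻³.
N² = (g/ρ₀)·Δρ/Δz = g·(Δρ/ρ₀)/Δz = 9.8 × 4.052 × 10⁻⁴ / 92 = 4.3163 × 10⁻⁵ s⁻².
N = √(4.3163 × 10⁻⁵) = 6.5699 × 10⁻³ rad s⁻¹ ≈ 6.57 × 10⁻³ rad s⁻¹.

6.57 × 10⁻³ rad s⁻¹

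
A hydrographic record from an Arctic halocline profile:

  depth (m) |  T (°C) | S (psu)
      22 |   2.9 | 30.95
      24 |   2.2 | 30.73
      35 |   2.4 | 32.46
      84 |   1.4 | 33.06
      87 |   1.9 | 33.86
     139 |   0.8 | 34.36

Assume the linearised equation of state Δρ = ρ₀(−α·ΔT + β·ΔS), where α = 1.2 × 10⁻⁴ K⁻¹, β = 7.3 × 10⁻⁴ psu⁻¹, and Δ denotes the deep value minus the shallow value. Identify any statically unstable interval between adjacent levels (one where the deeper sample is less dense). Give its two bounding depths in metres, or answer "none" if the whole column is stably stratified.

22–24 m

Evaluate Δρ/ρ₀ = −αΔT + βΔS across each adjacent pair:
  22–24 m: −αΔT+βΔS = −(1.2 × 10⁻⁴)(-0.7)+(7.3 × 10⁻⁴)(-0.22) = -7.7 × 10⁻⁵ → UNSTABLE
  24–35 m: −αΔT+βΔS = −(1.2 × 10⁻⁴)(+0.2)+(7.3 × 10⁻⁴)(+1.73) = 1.2 × 10⁻³ → stable
  35–84 m: −αΔT+βΔS = −(1.2 × 10⁻⁴)(-1.0)+(7.3 × 10⁻⁴)(+0.60) = 5.6 × 10⁻⁴ → stable
  84–87 m: −αΔT+βΔS = −(1.2 × 10⁻⁴)(+0.5)+(7.3 × 10⁻⁴)(+0.80) = 5.2 × 10⁻⁴ → stable
  87–139 m: −αΔT+βΔS = −(1.2 × 10⁻⁴)(-1.1)+(7.3 × 10⁻⁴)(+0.50) = 5.0 × 10⁻⁴ → stable
The 22–24 m interval has Δρ < 0: lighter water underlies denser water.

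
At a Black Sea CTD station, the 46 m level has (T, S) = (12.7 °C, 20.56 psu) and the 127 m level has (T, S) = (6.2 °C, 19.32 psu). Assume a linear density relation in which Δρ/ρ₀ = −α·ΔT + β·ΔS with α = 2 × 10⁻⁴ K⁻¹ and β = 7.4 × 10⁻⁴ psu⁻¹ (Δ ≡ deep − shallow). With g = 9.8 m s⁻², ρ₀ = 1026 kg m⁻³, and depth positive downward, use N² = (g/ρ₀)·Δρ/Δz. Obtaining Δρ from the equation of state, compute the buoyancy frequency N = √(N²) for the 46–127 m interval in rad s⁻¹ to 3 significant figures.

ΔT = -6.5 K, ΔS = -1.24 psu (deep − shallow).
Δρ/ρ₀ = −αΔT + βΔS = 1.30 × 10⁻³ − 9.176 × 10⁻⁴ = 3.824 × 10⁻⁴, so Δρ ≈ 0.3923 kg m⁻³.
N² = (g/ρ₀)·Δρ/Δz = g·(Δρ/ρ₀)/Δz = 9.8 × 3.824 × 10⁻⁴ / 81 = 4.6266 × 10⁻⁵ s⁻².
N = √(4.6266 × 10⁻⁵) = 6.8019 × 10⁻³ rad s⁻¹ ≈ 6.80 × 10⁻³ rad s⁻¹.

6.80 × 10⁻³ rad s⁻¹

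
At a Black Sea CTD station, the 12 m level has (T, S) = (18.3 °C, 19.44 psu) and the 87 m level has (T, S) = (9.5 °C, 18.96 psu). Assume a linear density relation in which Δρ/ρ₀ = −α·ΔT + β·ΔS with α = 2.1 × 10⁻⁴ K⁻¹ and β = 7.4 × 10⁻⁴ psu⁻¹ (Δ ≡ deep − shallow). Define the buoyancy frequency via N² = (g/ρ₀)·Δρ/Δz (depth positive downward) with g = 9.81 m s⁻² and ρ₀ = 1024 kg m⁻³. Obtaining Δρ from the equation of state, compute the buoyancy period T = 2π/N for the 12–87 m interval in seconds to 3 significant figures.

450 s

ΔT = -8.8 K, ΔS = -0.48 psu (deep − shallow).
Δρ/ρ₀ = −αΔT + βΔS = 1.848 × 10⁻³ − 3.552 × 10⁻⁴ = 1.4928 × 10⁻³, so Δρ ≈ 1.529 kg m⁻³.
N² = (g/ρ₀)·Δρ/Δz = g·(Δρ/ρ₀)/Δz = 9.81 × 1.4928 × 10⁻³ / 75 = 1.9526 × 10⁻⁴ s⁻².
N = √(1.9526 × 10⁻⁴) = 0.013974 rad s⁻¹ → T = 2π/N = 449.63 s ≈ 450 s.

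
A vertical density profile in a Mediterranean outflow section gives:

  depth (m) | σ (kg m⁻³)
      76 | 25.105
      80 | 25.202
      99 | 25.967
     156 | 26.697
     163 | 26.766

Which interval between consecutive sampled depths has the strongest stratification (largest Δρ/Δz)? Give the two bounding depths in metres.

Compute the density gradient over each adjacent pair:
  76–80 m: Δρ/Δz = 0.097/4 = 0.024 kg m⁻⁴
  80–99 m: Δρ/Δz = 0.765/19 = 0.040 kg m⁻⁴
  99–156 m: Δρ/Δz = 0.730/57 = 0.013 kg m⁻⁴
  156–163 m: Δρ/Δz = 0.069/7 = 9.9 × 10⁻³ kg m⁻⁴
The largest gradient is in the 80–99 m interval — the pycnocline.

80–99 m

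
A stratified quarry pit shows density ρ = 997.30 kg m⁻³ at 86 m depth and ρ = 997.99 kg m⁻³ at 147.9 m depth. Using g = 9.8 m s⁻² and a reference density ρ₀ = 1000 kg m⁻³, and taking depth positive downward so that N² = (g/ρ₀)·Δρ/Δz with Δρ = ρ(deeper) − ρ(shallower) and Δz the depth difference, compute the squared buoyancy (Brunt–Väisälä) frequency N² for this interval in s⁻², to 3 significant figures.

Δρ = 997.99 − 997.30 = 0.69 kg m⁻³ over Δz = 147.9 − 86 = 61.9 m.
N² = (9.8/1000) × (0.69/61.9) = 1.0924 × 10⁻⁴ s⁻² ≈ 1.09 × 10⁻⁴ s⁻².
A positive N² confirms static stability across the interval.

1.09 × 10⁻⁴ s⁻²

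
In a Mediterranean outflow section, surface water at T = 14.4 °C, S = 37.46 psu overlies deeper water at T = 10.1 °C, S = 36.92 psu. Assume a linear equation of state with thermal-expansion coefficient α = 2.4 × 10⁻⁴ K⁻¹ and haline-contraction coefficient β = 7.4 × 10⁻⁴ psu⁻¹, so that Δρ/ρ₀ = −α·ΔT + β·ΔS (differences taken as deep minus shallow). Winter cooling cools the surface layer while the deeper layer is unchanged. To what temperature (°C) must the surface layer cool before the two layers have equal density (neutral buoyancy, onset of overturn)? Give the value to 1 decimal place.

Neutral buoyancy requires Δρ = 0, i.e. −α(T_deep − T_surf′) + β(S_deep − S_surf) = 0.
T_surf′ = T_deep − (β/α)·ΔS = 10.1 − (7.4 × 10⁻⁴/2.4 × 10⁻⁴)·(-0.54) = 11.765 °C.
Cooling required: 14.4 − (11.765) = 2.635 °C.

11.8 °C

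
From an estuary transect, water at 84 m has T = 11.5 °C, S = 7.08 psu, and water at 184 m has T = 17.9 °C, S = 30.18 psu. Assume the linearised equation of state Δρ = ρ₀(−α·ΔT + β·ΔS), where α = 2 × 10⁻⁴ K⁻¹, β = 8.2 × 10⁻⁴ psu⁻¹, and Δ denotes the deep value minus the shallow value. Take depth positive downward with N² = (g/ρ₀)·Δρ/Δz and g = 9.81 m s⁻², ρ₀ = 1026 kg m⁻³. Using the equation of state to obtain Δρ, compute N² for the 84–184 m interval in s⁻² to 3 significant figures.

ΔT = +6.4 K, ΔS = +23.10 psu (deep − shallow).
Δρ/ρ₀ = −αΔT + βΔS = -1.28 × 10⁻³ + 0.018942 = 0.017662, so Δρ ≈ 18.12 kg m⁻³.
N² = (g/ρ₀)·Δρ/Δz = g·(Δρ/ρ₀)/Δz = 9.81 × 0.017662 / 100 = 1.7326 × 10⁻³ s⁻² ≈ 1.73 × 10⁻³ s⁻².

1.73 × 10⁻³ s⁻²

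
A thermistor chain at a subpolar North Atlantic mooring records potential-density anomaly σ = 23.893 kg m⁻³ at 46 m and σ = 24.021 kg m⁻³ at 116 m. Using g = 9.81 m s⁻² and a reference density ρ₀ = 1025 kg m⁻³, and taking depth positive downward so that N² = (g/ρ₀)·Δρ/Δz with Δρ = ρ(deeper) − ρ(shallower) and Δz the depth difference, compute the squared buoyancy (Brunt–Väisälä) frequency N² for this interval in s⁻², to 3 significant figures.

Δρ = 1024.021 − 1023.893 = 0.128 kg m⁻³ over Δz = 116 − 46 = 70 m.
N² = (9.81/1025) × (0.128/70) = 1.7501 × 10⁻⁵ s⁻² ≈ 1.75 × 10⁻⁵ s⁻².
A positive N² confirms static stability across the interval.

1.75 × 10⁻⁵ s⁻²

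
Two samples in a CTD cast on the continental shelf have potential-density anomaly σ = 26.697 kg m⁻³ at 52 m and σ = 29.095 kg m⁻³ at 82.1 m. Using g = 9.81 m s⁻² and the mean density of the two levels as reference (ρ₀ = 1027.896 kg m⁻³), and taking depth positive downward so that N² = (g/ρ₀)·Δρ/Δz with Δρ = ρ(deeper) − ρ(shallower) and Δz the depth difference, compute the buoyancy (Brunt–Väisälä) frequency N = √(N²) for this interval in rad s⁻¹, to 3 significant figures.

Δρ = 1029.095 − 1026.697 = 2.398 kg m⁻³ over Δz = 82.1 − 52 = 30.1 m.
N² = (9.81/1027.896) × (2.398/30.1) = 7.6033 × 10⁻⁴ s⁻².
N = √(7.6033 × 10⁻⁴) = 0.027574 rad s⁻¹ ≈ 0.0276 rad s⁻¹.

0.0276 rad s⁻¹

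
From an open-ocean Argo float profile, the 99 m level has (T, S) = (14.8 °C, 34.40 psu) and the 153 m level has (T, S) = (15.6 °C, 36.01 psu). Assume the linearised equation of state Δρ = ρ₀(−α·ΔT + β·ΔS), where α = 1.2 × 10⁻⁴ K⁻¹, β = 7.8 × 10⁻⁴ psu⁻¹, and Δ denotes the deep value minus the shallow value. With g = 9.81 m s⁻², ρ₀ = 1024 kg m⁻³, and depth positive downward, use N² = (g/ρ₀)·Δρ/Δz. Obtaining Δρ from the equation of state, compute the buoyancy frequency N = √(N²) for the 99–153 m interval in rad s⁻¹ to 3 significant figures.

ΔT = +0.8 K, ΔS = +1.61 psu (deep − shallow).
Δρ/ρ₀ = −αΔT + βΔS = -9.60 × 10⁻⁵ + 1.2558 × 10⁻³ = 1.1598 × 10⁻³, so Δρ ≈ 1.188 kg m⁻³.
N² = (g/ρ₀)·Δρ/Δz = g·(Δρ/ρ₀)/Δz = 9.81 × 1.1598 × 10⁻³ / 54 = 2.1070 × 10⁻⁴ s⁻².
N = √(2.1070 × 10⁻⁴) = 0.014516 rad s⁻¹ ≈ 0.0145 rad s⁻¹.

0.0145 rad s⁻¹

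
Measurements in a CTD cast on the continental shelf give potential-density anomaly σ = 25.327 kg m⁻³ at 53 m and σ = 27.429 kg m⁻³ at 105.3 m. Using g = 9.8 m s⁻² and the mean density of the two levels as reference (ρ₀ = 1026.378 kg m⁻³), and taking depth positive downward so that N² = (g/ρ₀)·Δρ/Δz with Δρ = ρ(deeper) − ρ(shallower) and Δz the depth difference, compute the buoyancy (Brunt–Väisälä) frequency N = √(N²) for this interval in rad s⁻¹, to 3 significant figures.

0.0196 rad s⁻¹

Δρ = 1027.429 − 1025.327 = 2.102 kg m⁻³ over Δz = 105.3 − 53 = 52.3 m.
N² = (9.8/1026.378) × (2.102/52.3) = 3.8375 × 10⁻⁴ s⁻².
N = √(3.8375 × 10⁻⁴) = 0.019590 rad s⁻¹ ≈ 0.0196 rad s⁻¹.
Since Δρ > 0 the layer is stably stratified.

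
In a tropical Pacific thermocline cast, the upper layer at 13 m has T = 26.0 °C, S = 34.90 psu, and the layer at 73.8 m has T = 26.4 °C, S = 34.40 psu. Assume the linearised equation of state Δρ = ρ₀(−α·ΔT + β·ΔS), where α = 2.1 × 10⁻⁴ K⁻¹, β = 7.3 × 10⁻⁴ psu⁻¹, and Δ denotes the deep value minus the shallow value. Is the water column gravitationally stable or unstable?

unstable

ΔT = 26.4 − 26.0 = +0.4 K and ΔS = 34.40 − 34.90 = -0.50 psu (deep − shallow).
−αΔT = -8.40 × 10⁻⁵; βΔS = -3.65 × 10⁻⁴; sum Δρ/ρ₀ = -4.49 × 10⁻⁴.
Δρ/ρ₀ < 0, so Δρ < 0: deeper water is lighter → statically unstable; the column would overturn.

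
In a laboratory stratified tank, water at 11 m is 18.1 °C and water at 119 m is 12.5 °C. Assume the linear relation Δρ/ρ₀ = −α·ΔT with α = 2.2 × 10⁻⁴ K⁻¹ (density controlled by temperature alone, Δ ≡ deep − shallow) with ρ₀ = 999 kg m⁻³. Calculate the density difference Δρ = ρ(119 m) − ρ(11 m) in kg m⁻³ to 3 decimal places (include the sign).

+1.231 kg m⁻³

ΔT = -5.6 K, Δρ/ρ₀ = −αΔT = 1.232 × 10⁻³.
Δρ = 999 × (1.232 × 10⁻³) = +1.231 kg m⁻³.
Positive Δρ: denser below, stable.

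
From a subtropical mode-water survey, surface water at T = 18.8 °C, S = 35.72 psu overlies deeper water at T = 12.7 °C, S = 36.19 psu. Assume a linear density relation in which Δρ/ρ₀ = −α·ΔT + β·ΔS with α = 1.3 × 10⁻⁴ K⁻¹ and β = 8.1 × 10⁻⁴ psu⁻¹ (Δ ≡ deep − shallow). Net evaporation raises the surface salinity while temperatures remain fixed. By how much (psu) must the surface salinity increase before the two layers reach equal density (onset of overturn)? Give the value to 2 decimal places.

1.45 psu

Neutral buoyancy requires −α(T_deep − T_surf) + β(S_deep − S_surf′) = 0.
S_surf′ = S_deep − (α/β)·ΔT = 36.19 − (1.3 × 10⁻⁴/8.1 × 10⁻⁴)·(-6.1) = 37.1690 psu.
Increase required: 37.1690 − 35.72 = 1.4490 psu.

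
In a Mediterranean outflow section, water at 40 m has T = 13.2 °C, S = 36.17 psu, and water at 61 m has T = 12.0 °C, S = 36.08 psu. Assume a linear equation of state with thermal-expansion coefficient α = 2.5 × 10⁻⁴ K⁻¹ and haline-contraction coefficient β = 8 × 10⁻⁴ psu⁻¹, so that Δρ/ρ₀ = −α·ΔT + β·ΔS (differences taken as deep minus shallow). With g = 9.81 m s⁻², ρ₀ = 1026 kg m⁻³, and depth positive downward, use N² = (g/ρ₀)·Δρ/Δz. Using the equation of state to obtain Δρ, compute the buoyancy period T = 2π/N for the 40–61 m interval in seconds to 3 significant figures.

609 s

ΔT = -1.2 K, ΔS = -0.09 psu (deep − shallow).
Δρ/ρ₀ = −αΔT + βΔS = 3.00 × 10⁻⁴ − 7.20 × 10⁻⁵ = 2.28 × 10⁻⁴, so Δρ ≈ 0.2339 kg m⁻³.
N² = (g/ρ₀)·Δρ/Δz = g·(Δρ/ρ₀)/Δz = 9.81 × 2.28 × 10⁻⁴ / 21 = 1.0651 × 10⁻⁴ s⁻².
N = √(1.0651 × 10⁻⁴) = 0.010320 rad s⁻¹ → T = 2π/N = 608.84 s ≈ 609 s.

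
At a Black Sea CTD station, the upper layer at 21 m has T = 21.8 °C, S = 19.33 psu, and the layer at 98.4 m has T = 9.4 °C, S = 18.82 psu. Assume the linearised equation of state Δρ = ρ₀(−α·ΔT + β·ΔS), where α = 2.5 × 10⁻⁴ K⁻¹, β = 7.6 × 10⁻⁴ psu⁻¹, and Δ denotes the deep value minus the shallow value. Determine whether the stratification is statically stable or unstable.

stable

ΔT = 9.4 − 21.8 = -12.4 K and ΔS = 18.82 − 19.33 = -0.51 psu (deep − shallow).
−αΔT = 3.10 × 10⁻³; βΔS = -3.876 × 10⁻⁴; sum Δρ/ρ₀ = 2.7124 × 10⁻³.
Δρ/ρ₀ > 0, so Δρ > 0: deeper water is denser → statically stable.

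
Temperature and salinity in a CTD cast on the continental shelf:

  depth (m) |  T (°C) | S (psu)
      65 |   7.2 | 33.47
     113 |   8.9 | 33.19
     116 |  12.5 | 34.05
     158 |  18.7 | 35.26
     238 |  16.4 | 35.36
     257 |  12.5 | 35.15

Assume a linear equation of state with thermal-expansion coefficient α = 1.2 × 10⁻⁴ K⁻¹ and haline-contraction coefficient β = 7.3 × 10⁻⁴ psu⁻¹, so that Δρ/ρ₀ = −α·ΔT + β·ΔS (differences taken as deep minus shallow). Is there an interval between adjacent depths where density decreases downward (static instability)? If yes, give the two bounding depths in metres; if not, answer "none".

Evaluate Δρ/ρ₀ = −αΔT + βΔS across each adjacent pair:
  65–113 m: −αΔT+βΔS = −(1.2 × 10⁻⁴)(+1.7)+(7.3 × 10⁻⁴)(-0.28) = -4.1 × 10⁻⁴ → UNSTABLE
  113–116 m: −αΔT+βΔS = −(1.2 × 10⁻⁴)(+3.6)+(7.3 × 10⁻⁴)(+0.86) = 2.0 × 10⁻⁴ → stable
  116–158 m: −αΔT+βΔS = −(1.2 × 10⁻⁴)(+6.2)+(7.3 × 10⁻⁴)(+1.21) = 1.4 × 10⁻⁴ → stable
  158–238 m: −αΔT+βΔS = −(1.2 × 10⁻⁴)(-2.3)+(7.3 × 10⁻⁴)(+0.10) = 3.5 × 10⁻⁴ → stable
  238–257 m: −αΔT+βΔS = −(1.2 × 10⁻⁴)(-3.9)+(7.3 × 10⁻⁴)(-0.21) = 3.1 × 10⁻⁴ → stable
The 65–113 m interval has Δρ < 0: lighter water underlies denser water.

65–113 m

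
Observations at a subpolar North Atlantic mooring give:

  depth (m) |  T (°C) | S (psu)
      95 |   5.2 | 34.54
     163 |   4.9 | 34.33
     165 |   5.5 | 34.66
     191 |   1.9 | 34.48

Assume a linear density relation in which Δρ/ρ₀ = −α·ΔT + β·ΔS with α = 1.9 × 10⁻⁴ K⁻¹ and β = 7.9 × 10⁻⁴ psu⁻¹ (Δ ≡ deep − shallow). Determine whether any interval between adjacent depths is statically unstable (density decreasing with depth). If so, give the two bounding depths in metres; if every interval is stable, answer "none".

Evaluate Δρ/ρ₀ = −αΔT + βΔS across each adjacent pair:
  95–163 m: −αΔT+βΔS = −(1.9 × 10⁻⁴)(-0.3)+(7.9 × 10⁻⁴)(-0.21) = -1.1 × 10⁻⁴ → UNSTABLE
  163–165 m: −αΔT+βΔS = −(1.9 × 10⁻⁴)(+0.6)+(7.9 × 10⁻⁴)(+0.33) = 1.5 × 10⁻⁴ → stable
  165–191 m: −αΔT+βΔS = −(1.9 × 10⁻⁴)(-3.6)+(7.9 × 10⁻⁴)(-0.18) = 5.4 × 10⁻⁴ → stable
The 95–163 m interval has Δρ < 0: lighter water underlies denser water.

95–163 m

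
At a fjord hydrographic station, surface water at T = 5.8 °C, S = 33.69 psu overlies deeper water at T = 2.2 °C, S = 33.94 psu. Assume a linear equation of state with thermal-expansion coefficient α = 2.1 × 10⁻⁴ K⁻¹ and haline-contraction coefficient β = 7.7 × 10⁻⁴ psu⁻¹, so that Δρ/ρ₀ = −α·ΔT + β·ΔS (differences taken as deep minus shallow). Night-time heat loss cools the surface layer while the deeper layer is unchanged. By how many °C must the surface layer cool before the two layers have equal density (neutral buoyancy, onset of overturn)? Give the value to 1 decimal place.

Neutral buoyancy requires Δρ = 0, i.e. −α(T_deep − T_surf′) + β(S_deep − S_surf) = 0.
T_surf′ = T_deep − (β/α)·ΔS = 2.2 − (7.7 × 10⁻⁴/2.1 × 10⁻⁴)·(+0.25) = 1.283 °C.
Cooling required: 5.8 − (1.283) = 4.517 °C.

4.5 °C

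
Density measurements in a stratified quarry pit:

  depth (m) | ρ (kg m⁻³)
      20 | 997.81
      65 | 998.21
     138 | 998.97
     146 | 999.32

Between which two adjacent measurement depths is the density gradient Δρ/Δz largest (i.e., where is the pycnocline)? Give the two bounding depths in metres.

Compute the density gradient over each adjacent pair:
  20–65 m: Δρ/Δz = 0.40/45 = 8.9 × 10⁻³ kg m⁻⁴
  65–138 m: Δρ/Δz = 0.76/73 = 0.010 kg m⁻⁴
  138–146 m: Δρ/Δz = 0.35/8 = 0.044 kg m⁻⁴
The largest gradient is in the 138–146 m interval — the pycnocline.

138–146 m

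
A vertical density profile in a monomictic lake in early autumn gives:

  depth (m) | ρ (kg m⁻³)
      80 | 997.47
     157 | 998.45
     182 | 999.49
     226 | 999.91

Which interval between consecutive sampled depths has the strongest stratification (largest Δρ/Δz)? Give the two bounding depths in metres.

Compute the density gradient over each adjacent pair:
  80–157 m: Δρ/Δz = 0.98/77 = 0.013 kg m⁻⁴
  157–182 m: Δρ/Δz = 1.04/25 = 0.042 kg m⁻⁴
  182–226 m: Δρ/Δz = 0.42/44 = 9.5 × 10⁻³ kg m⁻⁴
The largest gradient is in the 157–182 m interval — the pycnocline.

157–182 m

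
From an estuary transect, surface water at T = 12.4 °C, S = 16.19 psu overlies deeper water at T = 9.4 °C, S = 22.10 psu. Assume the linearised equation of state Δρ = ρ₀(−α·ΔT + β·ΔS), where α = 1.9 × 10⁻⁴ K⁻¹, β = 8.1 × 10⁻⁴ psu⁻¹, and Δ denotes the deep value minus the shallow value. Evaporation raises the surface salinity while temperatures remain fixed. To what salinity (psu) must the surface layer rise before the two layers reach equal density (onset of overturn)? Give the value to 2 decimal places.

22.80 psu

Neutral buoyancy requires −α(T_deep − T_surf) + β(S_deep − S_surf′) = 0.
S_surf′ = S_deep − (α/β)·ΔT = 22.10 − (1.9 × 10⁻⁴/8.1 × 10⁻⁴)·(-3.0) = 22.8037 psu.
Increase required: 22.8037 − 16.19 = 6.6137 psu.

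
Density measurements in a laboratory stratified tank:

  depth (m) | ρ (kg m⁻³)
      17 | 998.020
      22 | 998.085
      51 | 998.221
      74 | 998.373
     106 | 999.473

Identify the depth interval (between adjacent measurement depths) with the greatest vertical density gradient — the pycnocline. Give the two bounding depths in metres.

74–106 m

Compute the density gradient over each adjacent pair:
  17–22 m: Δρ/Δz = 0.065/5 = 0.013 kg m⁻⁴
  22–51 m: Δρ/Δz = 0.136/29 = 4.7 × 10⁻³ kg m⁻⁴
  51–74 m: Δρ/Δz = 0.152/23 = 6.6 × 10⁻³ kg m⁻⁴
  74–106 m: Δρ/Δz = 1.100/32 = 0.034 kg m⁻⁴
The largest gradient is in the 74–106 m interval — the pycnocline.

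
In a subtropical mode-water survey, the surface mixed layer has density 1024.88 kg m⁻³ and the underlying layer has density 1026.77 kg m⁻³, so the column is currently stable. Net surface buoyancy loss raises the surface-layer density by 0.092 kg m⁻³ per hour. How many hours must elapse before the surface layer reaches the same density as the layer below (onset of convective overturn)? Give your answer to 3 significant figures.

20.5 hours

Density deficit of the surface layer: 1026.77 − 1024.88 = 1.89 kg m⁻³.
Required change = 1.89 / 0.092 = 20.5 hours.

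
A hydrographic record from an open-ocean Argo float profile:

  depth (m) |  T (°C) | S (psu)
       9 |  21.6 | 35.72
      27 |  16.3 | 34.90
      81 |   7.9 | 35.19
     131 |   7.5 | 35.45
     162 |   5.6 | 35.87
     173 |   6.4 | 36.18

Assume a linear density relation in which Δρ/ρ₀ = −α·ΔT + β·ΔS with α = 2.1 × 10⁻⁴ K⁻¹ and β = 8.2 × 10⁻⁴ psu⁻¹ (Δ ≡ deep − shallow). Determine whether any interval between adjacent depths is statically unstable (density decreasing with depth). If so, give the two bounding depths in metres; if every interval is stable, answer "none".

Evaluate Δρ/ρ₀ = −αΔT + βΔS across each adjacent pair:
  9–27 m: −αΔT+βΔS = −(2.1 × 10⁻⁴)(-5.3)+(8.2 × 10⁻⁴)(-0.82) = 4.4 × 10⁻⁴ → stable
  27–81 m: −αΔT+βΔS = −(2.1 × 10⁻⁴)(-8.4)+(8.2 × 10⁻⁴)(+0.29) = 2.0 × 10⁻³ → stable
  81–131 m: −αΔT+βΔS = −(2.1 × 10⁻⁴)(-0.4)+(8.2 × 10⁻⁴)(+0.26) = 3.0 × 10⁻⁴ → stable
  131–162 m: −αΔT+βΔS = −(2.1 × 10⁻⁴)(-1.9)+(8.2 × 10⁻⁴)(+0.42) = 7.4 × 10⁻⁴ → stable
  162–173 m: −αΔT+βΔS = −(2.1 × 10⁻⁴)(+0.8)+(8.2 × 10⁻⁴)(+0.31) = 8.6 × 10⁻⁵ → stable
Every interval has Δρ > 0: the column is stably stratified throughout.

none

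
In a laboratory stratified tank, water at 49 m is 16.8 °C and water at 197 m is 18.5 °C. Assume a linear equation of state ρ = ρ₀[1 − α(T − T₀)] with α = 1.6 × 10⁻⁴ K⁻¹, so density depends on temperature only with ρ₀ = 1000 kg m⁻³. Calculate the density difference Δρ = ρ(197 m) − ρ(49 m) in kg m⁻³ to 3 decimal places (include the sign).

-0.272 kg m⁻³

ΔT = +1.7 K, Δρ/ρ₀ = −αΔT = -2.72 × 10⁻⁴.
Δρ = 1000 × (-2.72 × 10⁻⁴) = -0.272 kg m⁻³.
Negative Δρ: lighter below, statically unstable.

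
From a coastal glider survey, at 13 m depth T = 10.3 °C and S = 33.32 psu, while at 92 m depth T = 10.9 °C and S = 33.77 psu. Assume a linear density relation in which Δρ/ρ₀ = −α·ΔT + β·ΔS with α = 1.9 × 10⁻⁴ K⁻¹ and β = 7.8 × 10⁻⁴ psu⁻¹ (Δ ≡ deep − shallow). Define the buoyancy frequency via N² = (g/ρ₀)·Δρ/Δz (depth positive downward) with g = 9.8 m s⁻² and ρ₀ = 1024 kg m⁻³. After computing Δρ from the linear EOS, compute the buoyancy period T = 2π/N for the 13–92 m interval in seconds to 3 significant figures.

ΔT = +0.6 K, ΔS = +0.45 psu (deep − shallow).
Δρ/ρ₀ = −αΔT + βΔS = -1.14 × 10⁻⁴ + 3.51 × 10⁻⁴ = 2.37 × 10⁻⁴, so Δρ ≈ 0.2427 kg m⁻³.
N² = (g/ρ₀)·Δρ/Δz = g·(Δρ/ρ₀)/Δz = 9.8 × 2.37 × 10⁻⁴ / 79 = 2.9400 × 10⁻⁵ s⁻².
N = √(2.9400 × 10⁻⁵) = 5.4222 × 10⁻³ rad s⁻¹ → T = 2π/N = 1.1588 × 10³ s ≈ 1.16 × 10³ s.

1.16 × 10³ s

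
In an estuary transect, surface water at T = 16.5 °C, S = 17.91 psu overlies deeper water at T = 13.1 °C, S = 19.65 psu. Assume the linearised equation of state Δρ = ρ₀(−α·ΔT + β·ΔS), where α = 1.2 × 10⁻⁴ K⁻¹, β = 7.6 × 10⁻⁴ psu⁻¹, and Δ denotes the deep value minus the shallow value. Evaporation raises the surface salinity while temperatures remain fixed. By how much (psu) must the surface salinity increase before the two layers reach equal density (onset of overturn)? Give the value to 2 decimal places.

Neutral buoyancy requires −α(T_deep − T_surf) + β(S_deep − S_surf′) = 0.
S_surf′ = S_deep − (α/β)·ΔT = 19.65 − (1.2 × 10⁻⁴/7.6 × 10⁻⁴)·(-3.4) = 20.1868 psu.
Increase required: 20.1868 − 17.91 = 2.2768 psu.

2.28 psu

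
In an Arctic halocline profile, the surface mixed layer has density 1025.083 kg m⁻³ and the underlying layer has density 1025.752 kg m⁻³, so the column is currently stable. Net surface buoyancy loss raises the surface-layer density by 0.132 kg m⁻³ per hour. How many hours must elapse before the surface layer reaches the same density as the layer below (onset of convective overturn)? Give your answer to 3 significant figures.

Density deficit of the surface layer: 1025.752 − 1025.083 = 0.669 kg m⁻³.
Required change = 0.669 / 0.132 = 5.07 hours.

5.07 hours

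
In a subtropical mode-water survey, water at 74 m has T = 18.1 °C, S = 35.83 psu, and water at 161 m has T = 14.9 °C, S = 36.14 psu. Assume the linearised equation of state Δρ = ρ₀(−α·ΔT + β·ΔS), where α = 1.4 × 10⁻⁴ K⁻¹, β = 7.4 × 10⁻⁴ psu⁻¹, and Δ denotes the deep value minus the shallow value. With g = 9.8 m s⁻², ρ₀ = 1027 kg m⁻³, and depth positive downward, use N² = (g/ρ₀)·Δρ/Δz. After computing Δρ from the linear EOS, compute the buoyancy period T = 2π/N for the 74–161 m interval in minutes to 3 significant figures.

12.0 min

ΔT = -3.2 K, ΔS = +0.31 psu (deep − shallow).
Δρ/ρ₀ = −αΔT + βΔS = 4.48 × 10⁻⁴ + 2.294 × 10⁻⁴ = 6.774 × 10⁻⁴, so Δρ ≈ 0.6957 kg m⁻³.
N² = (g/ρ₀)·Δρ/Δz = g·(Δρ/ρ₀)/Δz = 9.8 × 6.774 × 10⁻⁴ / 87 = 7.6305 × 10⁻⁵ s⁻².
N = √(7.6305 × 10⁻⁵) = 8.7353 × 10⁻³ rad s⁻¹ → T = 2π/N = 719.29 s = 11.988 min ≈ 12.0 min.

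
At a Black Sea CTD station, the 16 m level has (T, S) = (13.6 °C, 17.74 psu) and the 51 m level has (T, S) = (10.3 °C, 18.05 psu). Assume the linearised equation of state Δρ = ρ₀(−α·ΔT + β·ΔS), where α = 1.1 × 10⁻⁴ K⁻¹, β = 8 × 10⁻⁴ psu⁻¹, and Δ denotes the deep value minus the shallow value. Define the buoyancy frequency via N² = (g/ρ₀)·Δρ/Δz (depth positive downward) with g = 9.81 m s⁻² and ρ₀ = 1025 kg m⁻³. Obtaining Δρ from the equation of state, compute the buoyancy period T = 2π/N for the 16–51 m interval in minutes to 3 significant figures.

8.00 min

ΔT = -3.3 K, ΔS = +0.31 psu (deep − shallow).
Δρ/ρ₀ = −αΔT + βΔS = 3.63 × 10⁻⁴ + 2.48 × 10⁻⁴ = 6.11 × 10⁻⁴, so Δρ ≈ 0.6263 kg m⁻³.
N² = (g/ρ₀)·Δρ/Δz = g·(Δρ/ρ₀)/Δz = 9.81 × 6.11 × 10⁻⁴ / 35 = 1.7125 × 10⁻⁴ s⁻².
N = √(1.7125 × 10⁻⁴) = 0.013086 rad s⁻¹ → T = 2π/N = 480.15 s = 8.0025 min ≈ 8.00 min.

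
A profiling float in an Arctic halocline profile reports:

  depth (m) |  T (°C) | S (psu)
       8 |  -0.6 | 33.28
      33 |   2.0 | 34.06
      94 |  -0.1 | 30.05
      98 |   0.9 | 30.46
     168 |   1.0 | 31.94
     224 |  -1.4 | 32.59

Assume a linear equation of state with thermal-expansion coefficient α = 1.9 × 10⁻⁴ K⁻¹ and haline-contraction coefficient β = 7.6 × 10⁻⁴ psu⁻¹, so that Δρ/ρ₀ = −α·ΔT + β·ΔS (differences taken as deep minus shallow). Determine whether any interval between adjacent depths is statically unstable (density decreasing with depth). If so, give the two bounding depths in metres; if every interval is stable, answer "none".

33–94 m

Evaluate Δρ/ρ₀ = −αΔT + βΔS across each adjacent pair:
  8–33 m: −αΔT+βΔS = −(1.9 × 10⁻⁴)(+2.6)+(7.6 × 10⁻⁴)(+0.78) = 9.9 × 10⁻⁵ → stable
  33–94 m: −αΔT+βΔS = −(1.9 × 10⁻⁴)(-2.1)+(7.6 × 10⁻⁴)(-4.01) = -2.6 × 10⁻³ → UNSTABLE
  94–98 m: −αΔT+βΔS = −(1.9 × 10⁻⁴)(+1.0)+(7.6 × 10⁻⁴)(+0.41) = 1.2 × 10⁻⁴ → stable
  98–168 m: −αΔT+βΔS = −(1.9 × 10⁻⁴)(+0.1)+(7.6 × 10⁻⁴)(+1.48) = 1.1 × 10⁻³ → stable
  168–224 m: −αΔT+βΔS = −(1.9 × 10⁻⁴)(-2.4)+(7.6 × 10⁻⁴)(+0.65) = 9.5 × 10⁻⁴ → stable
The 33–94 m interval has Δρ < 0: lighter water underlies denser water.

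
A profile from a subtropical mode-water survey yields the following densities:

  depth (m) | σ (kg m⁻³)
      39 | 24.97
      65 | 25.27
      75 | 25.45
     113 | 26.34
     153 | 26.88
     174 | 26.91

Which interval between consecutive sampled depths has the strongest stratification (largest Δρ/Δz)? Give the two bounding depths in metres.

75–113 m

Compute the density gradient over each adjacent pair:
  39–65 m: Δρ/Δz = 0.30/26 = 0.012 kg m⁻⁴
  65–75 m: Δρ/Δz = 0.18/10 = 0.018 kg m⁻⁴
  75–113 m: Δρ/Δz = 0.89/38 = 0.023 kg m⁻⁴
  113–153 m: Δρ/Δz = 0.54/40 = 0.014 kg m⁻⁴
  153–174 m: Δρ/Δz = 0.03/21 = 1.4 × 10⁻³ kg m⁻⁴
The largest gradient is in the 75–113 m interval — the pycnocline.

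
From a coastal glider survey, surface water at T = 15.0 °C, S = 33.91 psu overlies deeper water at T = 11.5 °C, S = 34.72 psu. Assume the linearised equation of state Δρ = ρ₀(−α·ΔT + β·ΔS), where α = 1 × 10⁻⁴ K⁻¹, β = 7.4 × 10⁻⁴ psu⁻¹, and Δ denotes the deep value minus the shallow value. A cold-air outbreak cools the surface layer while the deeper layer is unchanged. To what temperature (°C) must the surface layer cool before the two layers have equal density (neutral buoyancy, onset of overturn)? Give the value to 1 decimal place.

Neutral buoyancy requires Δρ = 0, i.e. −α(T_deep − T_surf′) + β(S_deep − S_surf) = 0.
T_surf′ = T_deep − (β/α)·ΔS = 11.5 − (7.4 × 10⁻⁴/1 × 10⁻⁴)·(+0.81) = 5.506 °C.
Cooling required: 15.0 − (5.506) = 9.494 °C.

5.5 °C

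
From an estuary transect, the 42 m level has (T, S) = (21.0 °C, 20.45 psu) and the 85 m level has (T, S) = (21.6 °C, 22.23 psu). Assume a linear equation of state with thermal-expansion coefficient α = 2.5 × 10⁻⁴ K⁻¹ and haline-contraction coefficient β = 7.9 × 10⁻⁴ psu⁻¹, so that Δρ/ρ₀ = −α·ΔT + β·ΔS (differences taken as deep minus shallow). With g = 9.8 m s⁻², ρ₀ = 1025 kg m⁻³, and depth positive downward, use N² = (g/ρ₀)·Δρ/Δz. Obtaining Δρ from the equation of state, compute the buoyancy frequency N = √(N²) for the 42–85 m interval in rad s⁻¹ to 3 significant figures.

ΔT = +0.6 K, ΔS = +1.78 psu (deep − shallow).
Δρ/ρ₀ = −αΔT + βΔS = -1.50 × 10⁻⁴ + 1.4062 × 10⁻³ = 1.2562 × 10⁻³, so Δρ ≈ 1.288 kg m⁻³.
N² = (g/ρ₀)·Δρ/Δz = g·(Δρ/ρ₀)/Δz = 9.8 × 1.2562 × 10⁻³ / 43 = 2.8630 × 10⁻⁴ s⁻².
N = √(2.8630 × 10⁻⁴) = 0.016920 rad s⁻¹ ≈ 0.0169 rad s⁻¹.

0.0169 rad s⁻¹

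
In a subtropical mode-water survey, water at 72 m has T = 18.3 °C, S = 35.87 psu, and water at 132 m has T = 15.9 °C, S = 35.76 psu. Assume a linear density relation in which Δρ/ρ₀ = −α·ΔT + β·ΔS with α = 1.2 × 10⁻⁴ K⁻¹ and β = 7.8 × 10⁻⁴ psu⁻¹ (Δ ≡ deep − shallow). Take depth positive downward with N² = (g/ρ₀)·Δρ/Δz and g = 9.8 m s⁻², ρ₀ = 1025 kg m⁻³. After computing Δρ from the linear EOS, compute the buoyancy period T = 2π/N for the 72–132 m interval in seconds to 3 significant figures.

1.09 × 10³ s

ΔT = -2.4 K, ΔS = -0.11 psu (deep − shallow).
Δρ/ρ₀ = −αΔT + βΔS = 2.88 × 10⁻⁴ − 8.58 × 10⁻⁵ = 2.022 × 10⁻⁴, so Δρ ≈ 0.2073 kg m⁻³.
N² = (g/ρ₀)·Δρ/Δz = g·(Δρ/ρ₀)/Δz = 9.8 × 2.022 × 10⁻⁴ / 60 = 3.3026 × 10⁻⁵ s⁻².
N = √(3.3026 × 10⁻⁵) = 5.7468 × 10⁻³ rad s⁻¹ → T = 2π/N = 1.0933 × 10³ s ≈ 1.09 × 10³ s.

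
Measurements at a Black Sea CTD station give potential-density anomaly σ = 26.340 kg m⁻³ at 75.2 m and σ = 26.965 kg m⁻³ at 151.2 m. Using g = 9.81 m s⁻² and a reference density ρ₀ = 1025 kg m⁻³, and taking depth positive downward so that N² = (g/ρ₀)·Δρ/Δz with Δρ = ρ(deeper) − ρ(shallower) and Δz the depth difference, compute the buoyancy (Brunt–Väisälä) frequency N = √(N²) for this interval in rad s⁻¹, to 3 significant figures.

8.87 × 10⁻³ rad s⁻¹

Δρ = 1026.965 − 1026.340 = 0.625 kg m⁻³ over Δz = 151.2 − 75.2 = 76 m.
N² = (9.81/1025) × (0.625/76) = 7.8707 × 10⁻⁵ s⁻².
N = √(7.8707 × 10⁻⁵) = 8.8717 × 10⁻³ rad s⁻¹ ≈ 8.87 × 10⁻³ rad s⁻¹.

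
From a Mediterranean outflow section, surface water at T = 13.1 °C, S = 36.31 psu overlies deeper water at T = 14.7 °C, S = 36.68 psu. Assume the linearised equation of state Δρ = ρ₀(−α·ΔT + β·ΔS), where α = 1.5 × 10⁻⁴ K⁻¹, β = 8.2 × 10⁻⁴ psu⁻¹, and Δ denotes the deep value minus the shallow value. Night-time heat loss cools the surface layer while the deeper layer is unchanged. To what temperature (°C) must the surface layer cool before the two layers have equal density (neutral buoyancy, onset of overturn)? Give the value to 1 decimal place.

Neutral buoyancy requires Δρ = 0, i.e. −α(T_deep − T_surf′) + β(S_deep − S_surf) = 0.
T_surf′ = T_deep − (β/α)·ΔS = 14.7 − (8.2 × 10⁻⁴/1.5 × 10⁻⁴)·(+0.37) = 12.677 °C.
Cooling required: 13.1 − (12.677) = 0.423 °C.

12.7 °C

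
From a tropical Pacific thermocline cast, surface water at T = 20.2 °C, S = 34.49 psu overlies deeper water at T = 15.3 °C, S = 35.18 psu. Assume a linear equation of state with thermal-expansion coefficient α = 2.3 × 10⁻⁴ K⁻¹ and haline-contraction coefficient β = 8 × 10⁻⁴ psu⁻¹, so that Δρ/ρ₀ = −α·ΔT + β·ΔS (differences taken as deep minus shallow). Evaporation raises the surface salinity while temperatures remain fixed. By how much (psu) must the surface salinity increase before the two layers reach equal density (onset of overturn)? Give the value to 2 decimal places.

Neutral buoyancy requires −α(T_deep − T_surf) + β(S_deep − S_surf′) = 0.
S_surf′ = S_deep − (α/β)·ΔT = 35.18 − (2.3 × 10⁻⁴/8 × 10⁻⁴)·(-4.9) = 36.5887 psu.
Increase required: 36.5887 − 34.49 = 2.0987 psu.

2.10 psu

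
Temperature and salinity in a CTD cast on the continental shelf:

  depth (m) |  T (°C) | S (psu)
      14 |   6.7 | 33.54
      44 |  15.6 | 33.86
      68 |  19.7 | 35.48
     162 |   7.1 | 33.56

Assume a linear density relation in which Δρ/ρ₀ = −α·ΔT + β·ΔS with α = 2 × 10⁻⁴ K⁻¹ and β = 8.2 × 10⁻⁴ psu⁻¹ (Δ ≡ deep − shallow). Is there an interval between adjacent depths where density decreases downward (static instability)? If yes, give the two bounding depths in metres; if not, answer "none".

Evaluate Δρ/ρ₀ = −αΔT + βΔS across each adjacent pair:
  14–44 m: −αΔT+βΔS = −(2 × 10⁻⁴)(+8.9)+(8.2 × 10⁻⁴)(+0.32) = -1.5 × 10⁻³ → UNSTABLE
  44–68 m: −αΔT+βΔS = −(2 × 10⁻⁴)(+4.1)+(8.2 × 10⁻⁴)(+1.62) = 5.1 × 10⁻⁴ → stable
  68–162 m: −αΔT+βΔS = −(2 × 10⁻⁴)(-12.6)+(8.2 × 10⁻⁴)(-1.92) = 9.5 × 10⁻⁴ → stable
The 14–44 m interval has Δρ < 0: lighter water underlies denser water.

14–44 m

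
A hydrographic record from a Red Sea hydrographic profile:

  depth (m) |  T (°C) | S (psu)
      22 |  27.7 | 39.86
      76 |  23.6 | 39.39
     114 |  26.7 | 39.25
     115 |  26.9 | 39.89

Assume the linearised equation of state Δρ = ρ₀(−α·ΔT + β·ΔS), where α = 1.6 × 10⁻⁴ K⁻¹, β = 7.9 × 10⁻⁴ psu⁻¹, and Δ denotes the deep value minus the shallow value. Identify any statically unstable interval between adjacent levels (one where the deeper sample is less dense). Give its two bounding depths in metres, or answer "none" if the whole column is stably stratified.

76–114 m

Evaluate Δρ/ρ₀ = −αΔT + βΔS across each adjacent pair:
  22–76 m: −αΔT+βΔS = −(1.6 × 10⁻⁴)(-4.1)+(7.9 × 10⁻⁴)(-0.47) = 2.8 × 10⁻⁴ → stable
  76–114 m: −αΔT+βΔS = −(1.6 × 10⁻⁴)(+3.1)+(7.9 × 10⁻⁴)(-0.14) = -6.1 × 10⁻⁴ → UNSTABLE
  114–115 m: −αΔT+βΔS = −(1.6 × 10⁻⁴)(+0.2)+(7.9 × 10⁻⁴)(+0.64) = 4.7 × 10⁻⁴ → stable
The 76–114 m interval has Δρ < 0: lighter water underlies denser water.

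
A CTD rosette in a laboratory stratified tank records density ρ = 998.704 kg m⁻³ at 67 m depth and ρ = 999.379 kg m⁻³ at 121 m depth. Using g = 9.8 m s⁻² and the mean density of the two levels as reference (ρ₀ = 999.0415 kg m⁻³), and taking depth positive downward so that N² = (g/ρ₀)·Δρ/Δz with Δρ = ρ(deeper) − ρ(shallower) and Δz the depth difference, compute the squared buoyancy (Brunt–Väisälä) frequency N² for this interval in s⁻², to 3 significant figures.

Δρ = 999.379 − 998.704 = 0.675 kg m⁻³ over Δz = 121 − 67 = 54 m.
N² = (9.8/999.0415) × (0.675/54) = 1.2262 × 10⁻⁴ s⁻² ≈ 1.23 × 10⁻⁴ s⁻².

1.23 × 10⁻⁴ s⁻²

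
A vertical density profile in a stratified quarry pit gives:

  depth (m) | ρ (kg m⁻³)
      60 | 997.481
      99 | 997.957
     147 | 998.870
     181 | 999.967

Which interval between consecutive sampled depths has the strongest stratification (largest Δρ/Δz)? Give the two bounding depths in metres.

Compute the density gradient over each adjacent pair:
  60–99 m: Δρ/Δz = 0.476/39 = 0.012 kg m⁻⁴
  99–147 m: Δρ/Δz = 0.913/48 = 0.019 kg m⁻⁴
  147–181 m: Δρ/Δz = 1.097/34 = 0.032 kg m⁻⁴
The largest gradient is in the 147–181 m interval — the pycnocline.

147–181 m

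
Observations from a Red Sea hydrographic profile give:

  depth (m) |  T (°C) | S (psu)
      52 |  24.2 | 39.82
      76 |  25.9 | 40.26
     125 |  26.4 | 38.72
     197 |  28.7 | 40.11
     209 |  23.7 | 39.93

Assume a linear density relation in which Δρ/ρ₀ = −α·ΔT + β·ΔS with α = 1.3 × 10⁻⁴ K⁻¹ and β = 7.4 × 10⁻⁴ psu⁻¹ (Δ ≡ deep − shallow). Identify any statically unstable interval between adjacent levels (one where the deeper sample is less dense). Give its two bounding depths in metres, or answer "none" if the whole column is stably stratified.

76–125 m

Evaluate Δρ/ρ₀ = −αΔT + βΔS across each adjacent pair:
  52–76 m: −αΔT+βΔS = −(1.3 × 10⁻⁴)(+1.7)+(7.4 × 10⁻⁴)(+0.44) = 1.0 × 10⁻⁴ → stable
  76–125 m: −αΔT+βΔS = −(1.3 × 10⁻⁴)(+0.5)+(7.4 × 10⁻⁴)(-1.54) = -1.2 × 10⁻³ → UNSTABLE
  125–197 m: −αΔT+βΔS = −(1.3 × 10⁻⁴)(+2.3)+(7.4 × 10⁻⁴)(+1.39) = 7.3 × 10⁻⁴ → stable
  197–209 m: −αΔT+βΔS = −(1.3 × 10⁻⁴)(-5.0)+(7.4 × 10⁻⁴)(-0.18) = 5.2 × 10⁻⁴ → stable
The 76–125 m interval has Δρ < 0: lighter water underlies denser water.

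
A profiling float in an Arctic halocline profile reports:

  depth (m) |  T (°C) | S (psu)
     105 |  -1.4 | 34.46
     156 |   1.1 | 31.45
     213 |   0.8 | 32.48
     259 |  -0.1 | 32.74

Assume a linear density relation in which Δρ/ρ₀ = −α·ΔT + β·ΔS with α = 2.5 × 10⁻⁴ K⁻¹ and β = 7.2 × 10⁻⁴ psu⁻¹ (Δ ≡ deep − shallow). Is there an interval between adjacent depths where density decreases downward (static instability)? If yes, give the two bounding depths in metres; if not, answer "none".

Evaluate Δρ/ρ₀ = −αΔT + βΔS across each adjacent pair:
  105–156 m: −αΔT+βΔS = −(2.5 × 10⁻⁴)(+2.5)+(7.2 × 10⁻⁴)(-3.01) = -2.8 × 10⁻³ → UNSTABLE
  156–213 m: −αΔT+βΔS = −(2.5 × 10⁻⁴)(-0.3)+(7.2 × 10⁻⁴)(+1.03) = 8.2 × 10⁻⁴ → stable
  213–259 m: −αΔT+βΔS = −(2.5 × 10⁻⁴)(-0.9)+(7.2 × 10⁻⁴)(+0.26) = 4.1 × 10⁻⁴ → stable
The 105–156 m interval has Δρ < 0: lighter water underlies denser water.

105–156 m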